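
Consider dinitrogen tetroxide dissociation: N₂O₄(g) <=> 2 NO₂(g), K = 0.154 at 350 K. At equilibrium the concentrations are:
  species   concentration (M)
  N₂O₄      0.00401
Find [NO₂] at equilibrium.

At equilibrium, K = [NO₂]² / [N₂O₄] = 0.154.
([NO₂])² / (0.00401) = 0.154
[NO₂]² = 6.18e-4 ⇒ [NO₂] = 0.0249 M

[NO₂] = 0.0249 M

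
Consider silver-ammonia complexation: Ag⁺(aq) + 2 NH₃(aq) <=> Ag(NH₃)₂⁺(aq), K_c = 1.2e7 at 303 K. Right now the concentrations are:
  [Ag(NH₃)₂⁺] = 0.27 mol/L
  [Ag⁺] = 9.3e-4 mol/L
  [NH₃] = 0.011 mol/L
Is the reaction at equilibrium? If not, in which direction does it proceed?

Q_c = [Ag(NH₃)₂⁺] / ([Ag⁺]·[NH₃]²) = (0.27) / ((9.3e-4)·(0.011)²) = 2.4e6
Q_c = 2.4e6 < K_c = 1.2e7, so the forward reaction proceeds.

toward products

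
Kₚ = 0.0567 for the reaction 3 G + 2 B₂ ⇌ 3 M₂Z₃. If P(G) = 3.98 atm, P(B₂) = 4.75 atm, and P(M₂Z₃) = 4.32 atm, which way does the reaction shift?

Qₚ = P(M₂Z₃)³ / (P(G)³·P(B₂)²) = (4.32)³ / ((3.98)³·(4.75)²) = 0.0567
Qₚ = 0.0567 = Kₚ, so the system is already at equilibrium.

at equilibrium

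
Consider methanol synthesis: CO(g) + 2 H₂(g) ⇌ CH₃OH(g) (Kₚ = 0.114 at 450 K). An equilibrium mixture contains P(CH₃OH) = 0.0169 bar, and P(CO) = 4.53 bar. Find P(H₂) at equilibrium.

At equilibrium, Kₚ = P(CH₃OH) / (P(CO)·P(H₂)²) = 0.114.
(0.0169) / ((4.53)·(P(H₂))²) = 0.114
P(H₂)² = 0.0327 ⇒ P(H₂) = 0.181 bar

P(H₂) = 0.181 bar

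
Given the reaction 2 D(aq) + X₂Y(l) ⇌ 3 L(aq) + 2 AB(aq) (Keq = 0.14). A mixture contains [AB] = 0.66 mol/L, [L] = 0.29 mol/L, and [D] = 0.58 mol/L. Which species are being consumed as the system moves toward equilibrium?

(X₂Y is a pure liquid — omitted from Q.)
Q = [L]³·[AB]² / [D]² = (0.29)³·(0.66)² / (0.58)² = 0.032
Q = 0.032 < Keq = 0.14: net forward reaction.

D, X₂Y (reactants)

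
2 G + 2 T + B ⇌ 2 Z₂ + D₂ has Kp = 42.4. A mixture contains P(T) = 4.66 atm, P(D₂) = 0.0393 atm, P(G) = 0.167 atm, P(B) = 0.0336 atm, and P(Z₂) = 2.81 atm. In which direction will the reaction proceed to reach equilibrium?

Qp = P(Z₂)²·P(D₂) / (P(G)²·P(T)²·P(B)) = (2.81)²·(0.0393) / ((0.167)²·(4.66)²·(0.0336)) = 15.2
Qp = 15.2 < Kp = 42.4, so the forward reaction proceeds.

in the forward direction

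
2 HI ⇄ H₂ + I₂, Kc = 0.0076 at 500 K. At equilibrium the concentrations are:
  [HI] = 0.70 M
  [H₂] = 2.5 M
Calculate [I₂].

[I₂] = 0.0015 M

At equilibrium, Kc = [H₂]·[I₂] / [HI]² = 0.0076.
(2.5)·([I₂]) / (0.70)² = 0.0076
[I₂] = 0.00149 = 0.0015 M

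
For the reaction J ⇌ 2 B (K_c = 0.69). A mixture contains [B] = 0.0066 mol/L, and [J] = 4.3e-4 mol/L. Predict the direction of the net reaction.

in the forward direction

Q_c = [B]² / [J] = (0.0066)² / (4.3e-4) = 0.10
Q_c = 0.10 < K_c = 0.69, so the forward reaction proceeds.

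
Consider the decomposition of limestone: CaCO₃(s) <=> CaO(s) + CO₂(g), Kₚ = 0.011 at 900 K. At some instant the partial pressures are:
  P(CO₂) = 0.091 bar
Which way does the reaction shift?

toward reactants

(CaCO₃, CaO are pure solids — omitted from Qₚ.)
Qₚ = P(CO₂) = 0.091
Qₚ = 0.091 > Kₚ = 0.011, so the reverse reaction proceeds.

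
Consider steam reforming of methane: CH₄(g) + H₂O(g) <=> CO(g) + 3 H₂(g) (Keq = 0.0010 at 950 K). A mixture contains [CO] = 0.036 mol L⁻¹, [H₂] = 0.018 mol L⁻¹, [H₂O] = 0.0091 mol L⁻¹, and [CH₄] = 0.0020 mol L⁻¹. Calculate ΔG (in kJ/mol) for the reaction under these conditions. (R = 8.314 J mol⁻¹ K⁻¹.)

Q = [CO]·[H₂]³ / ([CH₄]·[H₂O]) = (0.036)·(0.018)³ / ((0.0020)·(0.0091)) = 0.0115
ΔG = RT ln(Q/Keq) = (8.314 J mol⁻¹ K⁻¹)(950 K) × ln(0.0115/0.0010)
   = (7.898 kJ/mol)(2.442) = 19.3 kJ/mol
ΔG > 0, so the forward reaction is non-spontaneous (proceeds in reverse).

ΔG = 19.3 kJ/mol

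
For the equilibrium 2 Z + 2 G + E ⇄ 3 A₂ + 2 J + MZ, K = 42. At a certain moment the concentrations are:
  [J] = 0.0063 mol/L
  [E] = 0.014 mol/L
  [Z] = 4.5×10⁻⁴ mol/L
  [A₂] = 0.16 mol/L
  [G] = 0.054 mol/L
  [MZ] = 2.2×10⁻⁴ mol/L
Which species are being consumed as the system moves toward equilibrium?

Z, G, E (reactants)

Q = [A₂]³·[J]²·[MZ] / ([Z]²·[G]²·[E]) = (0.16)³·(0.0063)²·(2.2×10⁻⁴) / ((4.5×10⁻⁴)²·(0.054)²·(0.014)) = 4.3
Q = 4.3 < K = 42: net forward reaction.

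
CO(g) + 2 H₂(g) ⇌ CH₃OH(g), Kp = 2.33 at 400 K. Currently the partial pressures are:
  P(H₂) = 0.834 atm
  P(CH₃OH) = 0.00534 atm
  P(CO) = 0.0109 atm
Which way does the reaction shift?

Qp = P(CH₃OH) / (P(CO)·P(H₂)²) = (0.00534) / ((0.0109)·(0.834)²) = 0.704
Qp = 0.704 < Kp = 2.33, so the forward reaction proceeds.

forward (toward products)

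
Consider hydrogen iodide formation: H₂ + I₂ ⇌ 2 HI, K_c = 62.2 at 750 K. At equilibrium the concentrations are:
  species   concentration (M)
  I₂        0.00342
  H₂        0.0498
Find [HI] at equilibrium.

At equilibrium, K_c = [HI]² / ([H₂]·[I₂]) = 62.2.
([HI])² / ((0.0498)·(0.00342)) = 62.2
[HI]² = 0.0106 ⇒ [HI] = 0.103 M

[HI] = 0.103 M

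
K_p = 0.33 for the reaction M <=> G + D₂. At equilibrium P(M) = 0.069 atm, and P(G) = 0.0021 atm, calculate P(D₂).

P(D₂) = 11 atm

At equilibrium, K_p = P(G)·P(D₂) / P(M) = 0.33.
(0.0021)·(P(D₂)) / (0.069) = 0.33
P(D₂) = 10.8 = 11 atm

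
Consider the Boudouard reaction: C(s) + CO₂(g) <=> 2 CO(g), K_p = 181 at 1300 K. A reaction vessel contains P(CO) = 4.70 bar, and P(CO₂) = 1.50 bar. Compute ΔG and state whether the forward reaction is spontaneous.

(C is a pure solid — omitted from Q_p.)
Q_p = P(CO)² / P(CO₂) = (4.70)² / (1.50) = 14.7
ΔG = RT ln(Q_p/K_p) = (8.314 J mol⁻¹ K⁻¹)(1300 K) × ln(14.7/181)
   = (10.81 kJ/mol)(-2.511) = -27.1 kJ/mol
ΔG < 0, so the forward reaction is spontaneous (proceeds forward).

ΔG = -27.1 kJ/mol; the forward reaction is spontaneous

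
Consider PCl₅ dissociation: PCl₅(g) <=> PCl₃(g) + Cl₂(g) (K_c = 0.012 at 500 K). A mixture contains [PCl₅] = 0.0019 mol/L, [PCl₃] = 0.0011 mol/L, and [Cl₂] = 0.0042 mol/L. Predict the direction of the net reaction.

Q_c = [PCl₃]·[Cl₂] / [PCl₅] = (0.0011)·(0.0042) / (0.0019) = 0.0024
Q_c = 0.0024 < K_c = 0.012, so the forward reaction proceeds.

forward (toward products)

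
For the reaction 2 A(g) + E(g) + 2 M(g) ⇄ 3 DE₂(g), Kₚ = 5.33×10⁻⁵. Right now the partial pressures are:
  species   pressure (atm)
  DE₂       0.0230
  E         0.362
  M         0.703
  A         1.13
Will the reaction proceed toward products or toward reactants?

neither direction; the system is at equilibrium

Qₚ = P(DE₂)³ / (P(A)²·P(E)·P(M)²) = (0.0230)³ / ((1.13)²·(0.362)·(0.703)²) = 5.33×10⁻⁵
Qₚ = 5.33×10⁻⁵ = Kₚ, so the system is already at equilibrium.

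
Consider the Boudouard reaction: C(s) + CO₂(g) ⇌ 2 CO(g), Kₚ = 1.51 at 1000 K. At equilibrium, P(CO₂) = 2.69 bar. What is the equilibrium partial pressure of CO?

(C is a pure solid — omitted from Kₚ.)
At equilibrium, Kₚ = P(CO)² / P(CO₂) = 1.51.
(P(CO))² / (2.69) = 1.51
P(CO)² = 4.06 ⇒ P(CO) = 2.02 bar

P(CO) = 2.02 bar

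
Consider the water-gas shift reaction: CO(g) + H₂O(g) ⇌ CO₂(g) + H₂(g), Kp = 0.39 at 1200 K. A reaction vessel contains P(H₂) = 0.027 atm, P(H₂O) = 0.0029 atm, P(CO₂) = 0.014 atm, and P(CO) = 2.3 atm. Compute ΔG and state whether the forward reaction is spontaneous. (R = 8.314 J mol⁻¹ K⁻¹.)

Qp = P(CO₂)·P(H₂) / (P(CO)·P(H₂O)) = (0.014)·(0.027) / ((2.3)·(0.0029)) = 0.0567
ΔG = RT ln(Qp/Kp) = (8.314 J mol⁻¹ K⁻¹)(1200 K) × ln(0.0567/0.39)
   = (9.977 kJ/mol)(-1.928) = -19.2 kJ/mol
ΔG < 0, so the forward reaction is spontaneous (proceeds forward).

ΔG = -19.2 kJ/mol; the forward reaction is spontaneous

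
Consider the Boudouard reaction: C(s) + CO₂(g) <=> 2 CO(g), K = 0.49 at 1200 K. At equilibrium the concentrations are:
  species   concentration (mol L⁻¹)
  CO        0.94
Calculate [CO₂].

(C is a pure solid — omitted from K.)
At equilibrium, K = [CO]² / [CO₂] = 0.49.
(0.94)² / ([CO₂]) = 0.49
[CO₂] = 1.80 = 1.8 mol L⁻¹

[CO₂] = 1.8 mol L⁻¹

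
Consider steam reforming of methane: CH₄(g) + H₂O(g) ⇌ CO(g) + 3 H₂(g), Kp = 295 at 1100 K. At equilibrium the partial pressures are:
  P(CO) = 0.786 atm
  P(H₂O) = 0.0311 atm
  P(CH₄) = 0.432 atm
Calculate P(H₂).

P(H₂) = 1.71 atm

At equilibrium, Kp = P(CO)·P(H₂)³ / (P(CH₄)·P(H₂O)) = 295.
(0.786)·(P(H₂))³ / ((0.432)·(0.0311)) = 295
P(H₂)³ = 5.04 ⇒ P(H₂) = 1.71 atm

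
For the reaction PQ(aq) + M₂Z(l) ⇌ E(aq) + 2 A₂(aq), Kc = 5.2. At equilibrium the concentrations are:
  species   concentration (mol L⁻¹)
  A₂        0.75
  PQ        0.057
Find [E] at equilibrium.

(M₂Z is a pure liquid — omitted from Kc.)
At equilibrium, Kc = [E]·[A₂]² / [PQ] = 5.2.
([E])·(0.75)² / (0.057) = 5.2
[E] = 0.527 = 0.53 mol L⁻¹

[E] = 0.53 mol L⁻¹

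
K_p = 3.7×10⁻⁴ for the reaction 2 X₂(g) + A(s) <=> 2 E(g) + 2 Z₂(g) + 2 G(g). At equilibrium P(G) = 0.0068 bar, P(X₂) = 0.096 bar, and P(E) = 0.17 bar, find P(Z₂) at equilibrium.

P(Z₂) = 1.6 bar

(A is a pure solid — omitted from K_p.)
At equilibrium, K_p = P(E)²·P(Z₂)²·P(G)² / P(X₂)² = 3.7×10⁻⁴.
(0.17)²·(P(Z₂))²·(0.0068)² / (0.096)² = 3.7×10⁻⁴
P(Z₂)² = 2.55 ⇒ P(Z₂) = 1.6 bar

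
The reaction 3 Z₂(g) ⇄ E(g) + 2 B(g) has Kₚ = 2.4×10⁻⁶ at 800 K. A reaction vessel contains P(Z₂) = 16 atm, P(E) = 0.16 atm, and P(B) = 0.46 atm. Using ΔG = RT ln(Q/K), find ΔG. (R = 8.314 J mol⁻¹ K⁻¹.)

Qₚ = P(E)·P(B)² / P(Z₂)³ = (0.16)·(0.46)² / (16)³ = 8.27×10⁻⁶
ΔG = RT ln(Qₚ/Kₚ) = (8.314 J mol⁻¹ K⁻¹)(800 K) × ln(8.27×10⁻⁶/2.4×10⁻⁶)
   = (6.651 kJ/mol)(1.237) = 8.23 kJ/mol
ΔG > 0, so the forward reaction is non-spontaneous (proceeds in reverse).

ΔG = 8.23 kJ/mol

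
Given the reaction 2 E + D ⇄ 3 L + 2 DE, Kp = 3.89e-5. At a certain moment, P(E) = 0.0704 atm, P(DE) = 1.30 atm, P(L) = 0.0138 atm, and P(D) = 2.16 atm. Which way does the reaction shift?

in the reverse direction

Qp = P(L)³·P(DE)² / (P(E)²·P(D)) = (0.0138)³·(1.30)² / ((0.0704)²·(2.16)) = 4.15e-4
Qp = 4.15e-4 > Kp = 3.89e-5, so the reverse reaction proceeds.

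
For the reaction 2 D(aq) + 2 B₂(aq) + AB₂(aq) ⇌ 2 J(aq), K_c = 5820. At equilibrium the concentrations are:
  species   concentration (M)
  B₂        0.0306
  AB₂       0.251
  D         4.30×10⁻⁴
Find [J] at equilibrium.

[J] = 5.03×10⁻⁴ M

At equilibrium, K_c = [J]² / ([D]²·[B₂]²·[AB₂]) = 5820.
([J])² / ((4.30×10⁻⁴)²·(0.0306)²·(0.251)) = 5820
[J]² = 2.53×10⁻⁷ ⇒ [J] = 5.03×10⁻⁴ M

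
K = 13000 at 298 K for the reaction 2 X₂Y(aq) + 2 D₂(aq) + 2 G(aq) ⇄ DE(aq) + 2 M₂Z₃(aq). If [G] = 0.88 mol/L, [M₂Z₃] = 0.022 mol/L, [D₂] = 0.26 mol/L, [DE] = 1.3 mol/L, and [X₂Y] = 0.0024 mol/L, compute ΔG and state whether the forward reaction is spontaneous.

Q = [DE]·[M₂Z₃]² / ([X₂Y]²·[D₂]²·[G]²) = (1.3)·(0.022)² / ((0.0024)²·(0.26)²·(0.88)²) = 2090
ΔG = RT ln(Q/K) = (8.314 J mol⁻¹ K⁻¹)(298 K) × ln(2090/13000)
   = (2.478 kJ/mol)(-1.828) = -4.53 kJ/mol
ΔG < 0, so the forward reaction is spontaneous (proceeds forward).

ΔG = -4.53 kJ/mol; the forward reaction is spontaneous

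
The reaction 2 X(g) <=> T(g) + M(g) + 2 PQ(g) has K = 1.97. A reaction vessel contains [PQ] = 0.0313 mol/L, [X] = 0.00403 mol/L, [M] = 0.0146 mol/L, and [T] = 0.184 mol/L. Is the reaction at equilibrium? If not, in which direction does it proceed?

in the forward direction

Q = [T]·[M]·[PQ]² / [X]² = (0.184)·(0.0146)·(0.0313)² / (0.00403)² = 0.162
Q = 0.162 < K = 1.97, so the forward reaction proceeds.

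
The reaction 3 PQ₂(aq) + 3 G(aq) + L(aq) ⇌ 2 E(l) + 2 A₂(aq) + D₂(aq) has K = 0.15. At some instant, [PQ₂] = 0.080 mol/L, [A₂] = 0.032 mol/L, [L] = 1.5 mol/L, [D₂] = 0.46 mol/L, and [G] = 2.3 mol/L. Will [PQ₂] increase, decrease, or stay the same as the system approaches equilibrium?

(E is a pure liquid — omitted from Q.)
Q = [A₂]²·[D₂] / ([PQ₂]³·[G]³·[L]) = (0.032)²·(0.46) / ((0.080)³·(2.3)³·(1.5)) = 0.050
Q = 0.050 < K = 0.15: net forward reaction.
PQ₂ is a reactant, so it decreases.

decrease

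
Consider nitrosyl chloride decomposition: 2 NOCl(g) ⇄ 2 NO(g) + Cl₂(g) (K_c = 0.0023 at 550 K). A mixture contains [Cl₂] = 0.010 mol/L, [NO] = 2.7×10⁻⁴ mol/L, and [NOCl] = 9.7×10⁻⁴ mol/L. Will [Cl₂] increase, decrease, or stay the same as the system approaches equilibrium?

increase

Q_c = [NO]²·[Cl₂] / [NOCl]² = (2.7×10⁻⁴)²·(0.010) / (9.7×10⁻⁴)² = 7.7×10⁻⁴
Q_c = 7.7×10⁻⁴ < K_c = 0.0023: net forward reaction.
Cl₂ is a product, so it increases.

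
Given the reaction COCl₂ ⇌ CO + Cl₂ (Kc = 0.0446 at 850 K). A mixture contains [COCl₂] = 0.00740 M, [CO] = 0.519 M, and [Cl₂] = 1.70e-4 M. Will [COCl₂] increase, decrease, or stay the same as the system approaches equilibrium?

decrease

Qc = [CO]·[Cl₂] / [COCl₂] = (0.519)·(1.70e-4) / (0.00740) = 0.0119
Qc = 0.0119 < Kc = 0.0446: net forward reaction.
COCl₂ is a reactant, so it decreases.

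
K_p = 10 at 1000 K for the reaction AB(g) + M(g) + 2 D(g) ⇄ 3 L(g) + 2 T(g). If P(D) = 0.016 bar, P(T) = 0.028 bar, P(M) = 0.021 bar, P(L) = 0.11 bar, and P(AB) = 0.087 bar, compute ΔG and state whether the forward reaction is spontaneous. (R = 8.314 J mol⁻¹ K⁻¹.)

ΔG = -12.5 kJ/mol; the forward reaction is spontaneous

Q_p = P(L)³·P(T)² / (P(AB)·P(M)·P(D)²) = (0.11)³·(0.028)² / ((0.087)·(0.021)·(0.016)²) = 2.23
ΔG = RT ln(Q_p/K_p) = (8.314 J mol⁻¹ K⁻¹)(1000 K) × ln(2.23/10)
   = (8.314 kJ/mol)(-1.501) = -12.5 kJ/mol
ΔG < 0, so the forward reaction is spontaneous (proceeds forward).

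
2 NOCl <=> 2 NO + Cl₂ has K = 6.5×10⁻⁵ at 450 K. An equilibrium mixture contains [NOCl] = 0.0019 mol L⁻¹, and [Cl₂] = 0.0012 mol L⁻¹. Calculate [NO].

At equilibrium, K = [NO]²·[Cl₂] / [NOCl]² = 6.5×10⁻⁵.
([NO])²·(0.0012) / (0.0019)² = 6.5×10⁻⁵
[NO]² = 1.96×10⁻⁷ ⇒ [NO] = 4.4×10⁻⁴ mol L⁻¹

[NO] = 4.4×10⁻⁴ mol L⁻¹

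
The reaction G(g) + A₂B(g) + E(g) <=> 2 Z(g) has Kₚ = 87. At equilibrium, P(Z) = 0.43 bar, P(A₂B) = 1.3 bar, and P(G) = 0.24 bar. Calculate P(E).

P(E) = 0.0068 bar

At equilibrium, Kₚ = P(Z)² / (P(G)·P(A₂B)·P(E)) = 87.
(0.43)² / ((0.24)·(1.3)·(P(E))) = 87
P(E) = 0.00681 = 0.0068 bar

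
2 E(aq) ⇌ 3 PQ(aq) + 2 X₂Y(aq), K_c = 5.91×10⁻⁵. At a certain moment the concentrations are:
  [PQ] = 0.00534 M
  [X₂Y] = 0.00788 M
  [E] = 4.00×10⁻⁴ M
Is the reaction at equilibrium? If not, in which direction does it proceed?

Q_c = [PQ]³·[X₂Y]² / [E]² = (0.00534)³·(0.00788)² / (4.00×10⁻⁴)² = 5.91×10⁻⁵
Q_c = 5.91×10⁻⁵ = K_c, so the system is already at equilibrium.

at equilibrium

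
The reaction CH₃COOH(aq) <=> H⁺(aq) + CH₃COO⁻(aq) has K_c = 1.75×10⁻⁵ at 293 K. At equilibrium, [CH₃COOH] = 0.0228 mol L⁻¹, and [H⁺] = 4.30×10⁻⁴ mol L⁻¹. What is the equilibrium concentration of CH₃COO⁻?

[CH₃COO⁻] = 9.28×10⁻⁴ mol L⁻¹

At equilibrium, K_c = [H⁺]·[CH₃COO⁻] / [CH₃COOH] = 1.75×10⁻⁵.
(4.30×10⁻⁴)·([CH₃COO⁻]) / (0.0228) = 1.75×10⁻⁵
[CH₃COO⁻] = 9.28×10⁻⁴ mol L⁻¹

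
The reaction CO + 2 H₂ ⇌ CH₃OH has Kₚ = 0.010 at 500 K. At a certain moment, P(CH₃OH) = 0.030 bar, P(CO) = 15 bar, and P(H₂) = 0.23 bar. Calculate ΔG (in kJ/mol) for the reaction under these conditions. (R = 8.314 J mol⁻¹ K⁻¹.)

ΔG = 5.53 kJ/mol

Qₚ = P(CH₃OH) / (P(CO)·P(H₂)²) = (0.030) / ((15)·(0.23)²) = 0.0378
ΔG = RT ln(Qₚ/Kₚ) = (8.314 J mol⁻¹ K⁻¹)(500 K) × ln(0.0378/0.010)
   = (4.157 kJ/mol)(1.330) = 5.53 kJ/mol
ΔG > 0, so the forward reaction is non-spontaneous (proceeds in reverse).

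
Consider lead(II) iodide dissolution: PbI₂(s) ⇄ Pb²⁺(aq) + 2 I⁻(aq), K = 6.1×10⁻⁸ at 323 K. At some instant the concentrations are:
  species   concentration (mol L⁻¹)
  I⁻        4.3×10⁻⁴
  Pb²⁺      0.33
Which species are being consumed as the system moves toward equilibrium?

none (at equilibrium)

(PbI₂ is a pure solid — omitted from Q.)
Q = [Pb²⁺]·[I⁻]² = (0.33)·(4.3×10⁻⁴)² = 6.1×10⁻⁸
Q = 6.1×10⁻⁸ = K; the system is at equilibrium.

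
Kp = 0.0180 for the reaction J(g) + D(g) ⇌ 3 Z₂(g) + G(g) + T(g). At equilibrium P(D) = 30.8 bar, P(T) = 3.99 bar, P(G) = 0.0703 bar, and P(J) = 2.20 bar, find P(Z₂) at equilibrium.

P(Z₂) = 1.63 bar

At equilibrium, Kp = P(Z₂)³·P(G)·P(T) / (P(J)·P(D)) = 0.0180.
(P(Z₂))³·(0.0703)·(3.99) / ((2.20)·(30.8)) = 0.0180
P(Z₂)³ = 4.35 ⇒ P(Z₂) = 1.63 bar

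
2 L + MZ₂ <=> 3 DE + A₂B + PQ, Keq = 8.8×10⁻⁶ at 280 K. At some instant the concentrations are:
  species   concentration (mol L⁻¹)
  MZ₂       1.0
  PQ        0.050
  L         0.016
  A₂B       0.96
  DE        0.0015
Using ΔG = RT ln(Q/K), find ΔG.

Q = [DE]³·[A₂B]·[PQ] / ([L]²·[MZ₂]) = (0.0015)³·(0.96)·(0.050) / ((0.016)²·(1.0)) = 6.33×10⁻⁷
ΔG = RT ln(Q/Keq) = (8.314 J mol⁻¹ K⁻¹)(280 K) × ln(6.33×10⁻⁷/8.8×10⁻⁶)
   = (2.328 kJ/mol)(-2.632) = -6.13 kJ/mol
ΔG < 0, so the forward reaction is spontaneous (proceeds forward).

ΔG = -6.13 kJ/mol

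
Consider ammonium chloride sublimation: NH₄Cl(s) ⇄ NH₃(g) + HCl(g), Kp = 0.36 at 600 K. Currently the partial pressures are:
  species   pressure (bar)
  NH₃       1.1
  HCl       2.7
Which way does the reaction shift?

(NH₄Cl is a pure solid — omitted from Qp.)
Qp = P(NH₃)·P(HCl) = (1.1)·(2.7) = 3.0
Qp = 3.0 > Kp = 0.36, so the reverse reaction proceeds.

to the left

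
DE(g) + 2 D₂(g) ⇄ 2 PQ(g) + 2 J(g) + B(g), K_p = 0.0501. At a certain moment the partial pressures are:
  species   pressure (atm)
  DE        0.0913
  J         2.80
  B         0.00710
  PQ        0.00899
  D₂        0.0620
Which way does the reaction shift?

forward (toward products)

Q_p = P(PQ)²·P(J)²·P(B) / (P(DE)·P(D₂)²) = (0.00899)²·(2.80)²·(0.00710) / ((0.0913)·(0.0620)²) = 0.0128
Q_p = 0.0128 < K_p = 0.0501, so the forward reaction proceeds.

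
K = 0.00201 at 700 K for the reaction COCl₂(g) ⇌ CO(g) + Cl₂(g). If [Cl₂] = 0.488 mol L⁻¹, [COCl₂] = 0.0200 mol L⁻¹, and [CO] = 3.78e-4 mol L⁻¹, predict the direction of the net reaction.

Q = [CO]·[Cl₂] / [COCl₂] = (3.78e-4)·(0.488) / (0.0200) = 0.00922
Q = 0.00922 > K = 0.00201, so the reverse reaction proceeds.

to the left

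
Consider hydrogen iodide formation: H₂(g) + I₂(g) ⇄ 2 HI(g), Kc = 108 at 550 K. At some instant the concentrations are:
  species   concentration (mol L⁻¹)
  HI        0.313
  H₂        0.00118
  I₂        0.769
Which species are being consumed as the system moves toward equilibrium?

Qc = [HI]² / ([H₂]·[I₂]) = (0.313)² / ((0.00118)·(0.769)) = 108
Qc = 108 = Kc; the system is at equilibrium.

none (at equilibrium)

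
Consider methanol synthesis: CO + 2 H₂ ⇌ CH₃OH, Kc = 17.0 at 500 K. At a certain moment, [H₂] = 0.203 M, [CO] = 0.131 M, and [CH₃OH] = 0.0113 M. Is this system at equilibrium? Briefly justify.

no; Q < K, reaction proceeds forward

Qc = [CH₃OH] / ([CO]·[H₂]²) = (0.0113) / ((0.131)·(0.203)²) = 2.09
Qc = 2.09 < Kc = 17.0: net forward reaction.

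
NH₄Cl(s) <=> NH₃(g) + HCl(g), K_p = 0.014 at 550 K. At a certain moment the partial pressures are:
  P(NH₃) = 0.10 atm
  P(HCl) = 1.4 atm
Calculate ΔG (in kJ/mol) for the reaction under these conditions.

(NH₄Cl is a pure solid — omitted from Q_p.)
Q_p = P(NH₃)·P(HCl) = (0.10)·(1.4) = 0.140
ΔG = RT ln(Q_p/K_p) = (8.314 J mol⁻¹ K⁻¹)(550 K) × ln(0.140/0.014)
   = (4.573 kJ/mol)(2.303) = 10.5 kJ/mol
ΔG > 0, so the forward reaction is non-spontaneous (proceeds in reverse).

ΔG = 10.5 kJ/mol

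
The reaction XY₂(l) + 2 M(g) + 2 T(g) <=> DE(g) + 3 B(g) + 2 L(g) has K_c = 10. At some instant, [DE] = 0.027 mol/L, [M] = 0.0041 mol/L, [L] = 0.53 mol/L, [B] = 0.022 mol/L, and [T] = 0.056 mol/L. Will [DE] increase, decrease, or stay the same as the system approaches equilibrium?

increase

(XY₂ is a pure liquid — omitted from Q_c.)
Q_c = [DE]·[B]³·[L]² / ([M]²·[T]²) = (0.027)·(0.022)³·(0.53)² / ((0.0041)²·(0.056)²) = 1.5
Q_c = 1.5 < K_c = 10: net forward reaction.
DE is a product, so it increases.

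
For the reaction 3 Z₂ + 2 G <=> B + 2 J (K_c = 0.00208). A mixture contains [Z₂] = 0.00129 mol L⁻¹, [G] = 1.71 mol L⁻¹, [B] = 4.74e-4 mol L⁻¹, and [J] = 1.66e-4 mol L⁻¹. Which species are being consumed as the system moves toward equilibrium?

none (at equilibrium)

Q_c = [B]·[J]² / ([Z₂]³·[G]²) = (4.74e-4)·(1.66e-4)² / ((0.00129)³·(1.71)²) = 0.00208
Q_c = 0.00208 = K_c; the system is at equilibrium.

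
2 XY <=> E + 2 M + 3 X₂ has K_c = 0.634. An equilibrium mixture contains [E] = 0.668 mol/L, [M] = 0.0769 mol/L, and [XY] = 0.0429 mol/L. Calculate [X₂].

[X₂] = 0.666 mol/L

At equilibrium, K_c = [E]·[M]²·[X₂]³ / [XY]² = 0.634.
(0.668)·(0.0769)²·([X₂])³ / (0.0429)² = 0.634
[X₂]³ = 0.295 ⇒ [X₂] = 0.666 mol/L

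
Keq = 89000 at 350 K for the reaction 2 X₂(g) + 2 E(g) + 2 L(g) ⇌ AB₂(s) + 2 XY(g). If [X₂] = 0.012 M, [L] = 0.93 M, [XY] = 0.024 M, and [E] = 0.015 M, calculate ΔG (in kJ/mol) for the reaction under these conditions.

(AB₂ is a pure solid — omitted from Q.)
Q = [XY]² / ([X₂]²·[E]²·[L]²) = (0.024)² / ((0.012)²·(0.015)²·(0.93)²) = 20600
ΔG = RT ln(Q/Keq) = (8.314 J mol⁻¹ K⁻¹)(350 K) × ln(20600/89000)
   = (2.910 kJ/mol)(-1.463) = -4.26 kJ/mol
ΔG < 0, so the forward reaction is spontaneous (proceeds forward).

ΔG = -4.26 kJ/mol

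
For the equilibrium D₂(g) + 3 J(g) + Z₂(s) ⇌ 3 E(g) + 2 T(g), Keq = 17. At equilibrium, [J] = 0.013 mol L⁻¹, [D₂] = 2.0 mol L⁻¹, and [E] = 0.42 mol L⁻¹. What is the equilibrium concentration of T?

[T] = 0.032 mol L⁻¹

(Z₂ is a pure solid — omitted from Keq.)
At equilibrium, Keq = [E]³·[T]² / ([D₂]·[J]³) = 17.
(0.42)³·([T])² / ((2.0)·(0.013)³) = 17
[T]² = 0.00101 ⇒ [T] = 0.032 mol L⁻¹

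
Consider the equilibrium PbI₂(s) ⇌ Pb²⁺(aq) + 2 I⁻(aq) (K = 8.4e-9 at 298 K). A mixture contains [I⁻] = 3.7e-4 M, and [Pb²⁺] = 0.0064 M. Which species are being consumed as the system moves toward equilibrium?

(PbI₂ is a pure solid — omitted from Q.)
Q = [Pb²⁺]·[I⁻]² = (0.0064)·(3.7e-4)² = 8.8e-10
Q = 8.8e-10 < K = 8.4e-9: net forward reaction.

PbI₂ (reactants)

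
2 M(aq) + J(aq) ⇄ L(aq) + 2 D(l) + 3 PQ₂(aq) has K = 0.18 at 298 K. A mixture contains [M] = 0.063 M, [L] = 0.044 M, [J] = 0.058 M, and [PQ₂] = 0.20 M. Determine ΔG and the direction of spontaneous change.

(D is a pure liquid — omitted from Q.)
Q = [L]·[PQ₂]³ / ([M]²·[J]) = (0.044)·(0.20)³ / ((0.063)²·(0.058)) = 1.53
ΔG = RT ln(Q/K) = (8.314 J mol⁻¹ K⁻¹)(298 K) × ln(1.53/0.18)
   = (2.478 kJ/mol)(2.140) = 5.30 kJ/mol
ΔG > 0, so the forward reaction is non-spontaneous (proceeds in reverse).

ΔG = 5.30 kJ/mol; the forward reaction is non-spontaneous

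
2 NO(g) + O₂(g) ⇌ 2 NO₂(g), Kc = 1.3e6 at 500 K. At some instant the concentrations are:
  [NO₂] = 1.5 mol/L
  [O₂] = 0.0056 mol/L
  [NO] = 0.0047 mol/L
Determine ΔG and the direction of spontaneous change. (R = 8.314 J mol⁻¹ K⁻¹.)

ΔG = 11.0 kJ/mol; the forward reaction is non-spontaneous

Qc = [NO₂]² / ([NO]²·[O₂]) = (1.5)² / ((0.0047)²·(0.0056)) = 1.82e7
ΔG = RT ln(Qc/Kc) = (8.314 J mol⁻¹ K⁻¹)(500 K) × ln(1.82e7/1.3e6)
   = (4.157 kJ/mol)(2.639) = 11.0 kJ/mol
ΔG > 0, so the forward reaction is non-spontaneous (proceeds in reverse).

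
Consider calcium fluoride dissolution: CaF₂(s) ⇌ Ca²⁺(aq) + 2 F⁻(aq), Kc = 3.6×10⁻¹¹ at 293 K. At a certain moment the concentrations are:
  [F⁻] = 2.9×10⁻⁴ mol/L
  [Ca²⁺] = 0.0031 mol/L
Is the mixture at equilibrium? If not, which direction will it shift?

(CaF₂ is a pure solid — omitted from Qc.)
Qc = [Ca²⁺]·[F⁻]² = (0.0031)·(2.9×10⁻⁴)² = 2.6×10⁻¹⁰
Qc = 2.6×10⁻¹⁰ > Kc = 3.6×10⁻¹¹: net reverse reaction.

no; Q > K, reaction proceeds in reverse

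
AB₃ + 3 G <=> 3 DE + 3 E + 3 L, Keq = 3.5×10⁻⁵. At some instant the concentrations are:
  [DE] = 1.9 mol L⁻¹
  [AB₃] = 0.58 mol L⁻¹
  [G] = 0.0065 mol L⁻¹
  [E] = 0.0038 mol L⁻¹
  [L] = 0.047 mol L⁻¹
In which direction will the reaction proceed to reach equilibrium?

Q = [DE]³·[E]³·[L]³ / ([AB₃]·[G]³) = (1.9)³·(0.0038)³·(0.047)³ / ((0.58)·(0.0065)³) = 2.5×10⁻⁴
Q = 2.5×10⁻⁴ > Keq = 3.5×10⁻⁵, so the reverse reaction proceeds.

to the left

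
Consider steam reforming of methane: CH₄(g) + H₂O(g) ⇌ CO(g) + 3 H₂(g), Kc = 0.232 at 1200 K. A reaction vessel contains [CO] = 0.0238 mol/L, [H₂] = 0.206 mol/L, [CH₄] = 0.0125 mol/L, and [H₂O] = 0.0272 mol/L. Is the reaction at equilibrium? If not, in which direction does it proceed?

Qc = [CO]·[H₂]³ / ([CH₄]·[H₂O]) = (0.0238)·(0.206)³ / ((0.0125)·(0.0272)) = 0.612
Qc = 0.612 > Kc = 0.232, so the reverse reaction proceeds.

reverse (toward reactants)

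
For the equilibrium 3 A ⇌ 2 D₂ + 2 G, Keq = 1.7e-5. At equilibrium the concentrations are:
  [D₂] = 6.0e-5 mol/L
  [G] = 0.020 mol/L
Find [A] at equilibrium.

At equilibrium, Keq = [D₂]²·[G]² / [A]³ = 1.7e-5.
(6.0e-5)²·(0.020)² / ([A])³ = 1.7e-5
[A]³ = 8.47e-8 ⇒ [A] = 0.0044 mol/L

[A] = 0.0044 mol/L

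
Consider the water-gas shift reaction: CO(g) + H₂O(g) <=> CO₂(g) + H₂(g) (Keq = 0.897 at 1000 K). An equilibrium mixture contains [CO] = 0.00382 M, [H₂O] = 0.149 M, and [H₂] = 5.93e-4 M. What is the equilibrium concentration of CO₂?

[CO₂] = 0.861 M

At equilibrium, Keq = [CO₂]·[H₂] / ([CO]·[H₂O]) = 0.897.
([CO₂])·(5.93e-4) / ((0.00382)·(0.149)) = 0.897
[CO₂] = 0.861 M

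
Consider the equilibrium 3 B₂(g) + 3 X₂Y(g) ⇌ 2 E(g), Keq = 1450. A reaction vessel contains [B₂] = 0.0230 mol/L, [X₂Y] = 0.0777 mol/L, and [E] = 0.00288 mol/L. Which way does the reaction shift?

no net change (already at equilibrium)

Q = [E]² / ([B₂]³·[X₂Y]³) = (0.00288)² / ((0.0230)³·(0.0777)³) = 1450
Q = 1450 = Keq, so the system is already at equilibrium.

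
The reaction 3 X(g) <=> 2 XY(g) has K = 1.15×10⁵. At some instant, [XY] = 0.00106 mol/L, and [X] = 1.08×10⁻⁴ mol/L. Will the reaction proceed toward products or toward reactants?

in the reverse direction

Q = [XY]² / [X]³ = (0.00106)² / (1.08×10⁻⁴)³ = 8.92×10⁵
Q = 8.92×10⁵ > K = 1.15×10⁵, so the reverse reaction proceeds.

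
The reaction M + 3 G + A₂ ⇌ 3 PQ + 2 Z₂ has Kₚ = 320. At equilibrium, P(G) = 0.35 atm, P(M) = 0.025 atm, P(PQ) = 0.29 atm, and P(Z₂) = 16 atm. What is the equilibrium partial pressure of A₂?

P(A₂) = 18 atm

At equilibrium, Kₚ = P(PQ)³·P(Z₂)² / (P(M)·P(G)³·P(A₂)) = 320.
(0.29)³·(16)² / ((0.025)·(0.35)³·(P(A₂))) = 320
P(A₂) = 18.2 = 18 atm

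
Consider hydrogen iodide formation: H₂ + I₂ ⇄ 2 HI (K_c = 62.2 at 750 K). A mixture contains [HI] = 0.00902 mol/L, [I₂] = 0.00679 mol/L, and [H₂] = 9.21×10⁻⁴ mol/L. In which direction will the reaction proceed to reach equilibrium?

toward products

Q_c = [HI]² / ([H₂]·[I₂]) = (0.00902)² / ((9.21×10⁻⁴)·(0.00679)) = 13.0
Q_c = 13.0 < K_c = 62.2, so the forward reaction proceeds.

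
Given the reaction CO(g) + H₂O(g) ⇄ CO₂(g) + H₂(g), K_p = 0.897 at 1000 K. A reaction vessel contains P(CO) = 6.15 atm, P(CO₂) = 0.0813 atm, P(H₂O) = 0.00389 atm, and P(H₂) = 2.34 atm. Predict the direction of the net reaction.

Q_p = P(CO₂)·P(H₂) / (P(CO)·P(H₂O)) = (0.0813)·(2.34) / ((6.15)·(0.00389)) = 7.95
Q_p = 7.95 > K_p = 0.897, so the reverse reaction proceeds.

to the left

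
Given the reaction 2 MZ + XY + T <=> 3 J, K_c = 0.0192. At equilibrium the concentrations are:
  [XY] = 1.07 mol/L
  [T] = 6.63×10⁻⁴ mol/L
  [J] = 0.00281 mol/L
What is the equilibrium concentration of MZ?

At equilibrium, K_c = [J]³ / ([MZ]²·[XY]·[T]) = 0.0192.
(0.00281)³ / (([MZ])²·(1.07)·(6.63×10⁻⁴)) = 0.0192
[MZ]² = 0.00163 ⇒ [MZ] = 0.0404 mol/L

[MZ] = 0.0404 mol/L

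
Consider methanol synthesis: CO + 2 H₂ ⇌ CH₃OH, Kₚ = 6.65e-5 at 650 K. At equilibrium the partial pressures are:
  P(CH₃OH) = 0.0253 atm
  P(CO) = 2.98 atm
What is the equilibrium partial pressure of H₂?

At equilibrium, Kₚ = P(CH₃OH) / (P(CO)·P(H₂)²) = 6.65e-5.
(0.0253) / ((2.98)·(P(H₂))²) = 6.65e-5
P(H₂)² = 128 ⇒ P(H₂) = 11.3 atm

P(H₂) = 11.3 atm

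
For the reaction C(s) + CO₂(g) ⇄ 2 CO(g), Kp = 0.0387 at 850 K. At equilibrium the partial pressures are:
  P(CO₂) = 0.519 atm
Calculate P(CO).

(C is a pure solid — omitted from Kp.)
At equilibrium, Kp = P(CO)² / P(CO₂) = 0.0387.
(P(CO))² / (0.519) = 0.0387
P(CO)² = 0.0201 ⇒ P(CO) = 0.142 atm

P(CO) = 0.142 atm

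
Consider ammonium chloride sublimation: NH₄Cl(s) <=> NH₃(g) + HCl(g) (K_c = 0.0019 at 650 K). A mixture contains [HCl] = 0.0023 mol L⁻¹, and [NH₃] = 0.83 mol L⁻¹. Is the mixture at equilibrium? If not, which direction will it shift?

(NH₄Cl is a pure solid — omitted from Q_c.)
Q_c = [NH₃]·[HCl] = (0.83)·(0.0023) = 0.0019
Q_c = 0.0019 = K_c; the system is at equilibrium.

yes, at equilibrium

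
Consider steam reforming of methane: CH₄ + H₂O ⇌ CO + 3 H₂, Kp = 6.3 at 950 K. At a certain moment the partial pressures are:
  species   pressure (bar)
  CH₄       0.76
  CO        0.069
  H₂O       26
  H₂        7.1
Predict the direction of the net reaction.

to the right

Qp = P(CO)·P(H₂)³ / (P(CH₄)·P(H₂O)) = (0.069)·(7.1)³ / ((0.76)·(26)) = 1.2
Qp = 1.2 < Kp = 6.3, so the forward reaction proceeds.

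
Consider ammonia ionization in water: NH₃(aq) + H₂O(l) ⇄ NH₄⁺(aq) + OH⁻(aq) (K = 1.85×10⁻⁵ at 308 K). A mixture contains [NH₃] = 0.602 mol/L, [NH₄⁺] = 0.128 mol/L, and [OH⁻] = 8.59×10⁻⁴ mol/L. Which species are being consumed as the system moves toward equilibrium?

(H₂O is a pure liquid — omitted from Q.)
Q = [NH₄⁺]·[OH⁻] / [NH₃] = (0.128)·(8.59×10⁻⁴) / (0.602) = 1.83×10⁻⁴
Q = 1.83×10⁻⁴ > K = 1.85×10⁻⁵: net reverse reaction.

NH₄⁺, OH⁻ (products)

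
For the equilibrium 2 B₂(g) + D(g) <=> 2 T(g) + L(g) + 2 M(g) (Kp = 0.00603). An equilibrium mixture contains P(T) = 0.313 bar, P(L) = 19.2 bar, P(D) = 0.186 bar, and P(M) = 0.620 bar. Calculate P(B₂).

P(B₂) = 25.4 bar

At equilibrium, Kp = P(T)²·P(L)·P(M)² / (P(B₂)²·P(D)) = 0.00603.
(0.313)²·(19.2)·(0.620)² / ((P(B₂))²·(0.186)) = 0.00603
P(B₂)² = 645 ⇒ P(B₂) = 25.4 bar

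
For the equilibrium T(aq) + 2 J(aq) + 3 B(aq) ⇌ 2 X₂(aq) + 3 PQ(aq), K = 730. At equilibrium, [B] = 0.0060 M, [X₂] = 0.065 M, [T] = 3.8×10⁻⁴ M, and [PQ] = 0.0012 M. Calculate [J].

[J] = 0.011 M

At equilibrium, K = [X₂]²·[PQ]³ / ([T]·[J]²·[B]³) = 730.
(0.065)²·(0.0012)³ / ((3.8×10⁻⁴)·([J])²·(0.0060)³) = 730
[J]² = 1.22×10⁻⁴ ⇒ [J] = 0.011 M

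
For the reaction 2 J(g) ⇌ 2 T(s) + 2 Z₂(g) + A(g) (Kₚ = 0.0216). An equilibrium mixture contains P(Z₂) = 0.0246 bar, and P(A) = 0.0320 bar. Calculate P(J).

P(J) = 0.0299 bar

(T is a pure solid — omitted from Kₚ.)
At equilibrium, Kₚ = P(Z₂)²·P(A) / P(J)² = 0.0216.
(0.0246)²·(0.0320) / (P(J))² = 0.0216
P(J)² = 8.97e-4 ⇒ P(J) = 0.0299 bar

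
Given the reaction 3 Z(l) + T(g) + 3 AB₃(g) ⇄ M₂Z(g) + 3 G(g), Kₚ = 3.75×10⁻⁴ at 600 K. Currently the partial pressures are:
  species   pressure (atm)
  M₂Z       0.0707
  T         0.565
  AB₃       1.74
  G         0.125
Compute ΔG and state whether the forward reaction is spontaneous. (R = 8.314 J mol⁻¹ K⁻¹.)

(Z is a pure liquid — omitted from Qₚ.)
Qₚ = P(M₂Z)·P(G)³ / (P(T)·P(AB₃)³) = (0.0707)·(0.125)³ / ((0.565)·(1.74)³) = 4.64×10⁻⁵
ΔG = RT ln(Qₚ/Kₚ) = (8.314 J mol⁻¹ K⁻¹)(600 K) × ln(4.64×10⁻⁵/3.75×10⁻⁴)
   = (4.988 kJ/mol)(-2.090) = -10.4 kJ/mol
ΔG < 0, so the forward reaction is spontaneous (proceeds forward).

ΔG = -10.4 kJ/mol; the forward reaction is spontaneous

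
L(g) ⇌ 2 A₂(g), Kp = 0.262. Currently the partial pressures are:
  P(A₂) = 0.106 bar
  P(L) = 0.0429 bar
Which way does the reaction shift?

Qp = P(A₂)² / P(L) = (0.106)² / (0.0429) = 0.262
Qp = 0.262 = Kp, so the system is already at equilibrium.

neither direction; the system is at equilibrium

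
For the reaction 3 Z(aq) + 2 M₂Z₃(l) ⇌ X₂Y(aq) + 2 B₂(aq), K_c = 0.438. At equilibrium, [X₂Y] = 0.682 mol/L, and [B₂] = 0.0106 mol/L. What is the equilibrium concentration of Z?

[Z] = 0.0559 mol/L

(M₂Z₃ is a pure liquid — omitted from K_c.)
At equilibrium, K_c = [X₂Y]·[B₂]² / [Z]³ = 0.438.
(0.682)·(0.0106)² / ([Z])³ = 0.438
[Z]³ = 1.75e-4 ⇒ [Z] = 0.0559 mol/L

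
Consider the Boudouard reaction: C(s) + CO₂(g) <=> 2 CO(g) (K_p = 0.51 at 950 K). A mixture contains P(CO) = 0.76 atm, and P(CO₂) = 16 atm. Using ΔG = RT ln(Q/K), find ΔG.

(C is a pure solid — omitted from Q_p.)
Q_p = P(CO)² / P(CO₂) = (0.76)² / (16) = 0.0361
ΔG = RT ln(Q_p/K_p) = (8.314 J mol⁻¹ K⁻¹)(950 K) × ln(0.0361/0.51)
   = (7.898 kJ/mol)(-2.648) = -20.9 kJ/mol
ΔG < 0, so the forward reaction is spontaneous (proceeds forward).

ΔG = -20.9 kJ/mol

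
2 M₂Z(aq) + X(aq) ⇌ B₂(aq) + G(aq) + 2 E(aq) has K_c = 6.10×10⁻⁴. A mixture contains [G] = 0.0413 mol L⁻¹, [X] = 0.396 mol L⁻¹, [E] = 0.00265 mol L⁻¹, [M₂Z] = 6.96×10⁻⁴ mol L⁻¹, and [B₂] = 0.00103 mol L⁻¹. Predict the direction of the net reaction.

Q_c = [B₂]·[G]·[E]² / ([M₂Z]²·[X]) = (0.00103)·(0.0413)·(0.00265)² / ((6.96×10⁻⁴)²·(0.396)) = 0.00156
Q_c = 0.00156 > K_c = 6.10×10⁻⁴, so the reverse reaction proceeds.

to the left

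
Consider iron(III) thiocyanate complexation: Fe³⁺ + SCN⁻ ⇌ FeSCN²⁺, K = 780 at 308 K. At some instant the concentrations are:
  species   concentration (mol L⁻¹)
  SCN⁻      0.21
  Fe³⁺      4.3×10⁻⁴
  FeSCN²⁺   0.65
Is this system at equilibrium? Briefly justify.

Q = [FeSCN²⁺] / ([Fe³⁺]·[SCN⁻]) = (0.65) / ((4.3×10⁻⁴)·(0.21)) = 7200
Q = 7200 > K = 780: net reverse reaction.

no; Q > K, reaction proceeds in reverse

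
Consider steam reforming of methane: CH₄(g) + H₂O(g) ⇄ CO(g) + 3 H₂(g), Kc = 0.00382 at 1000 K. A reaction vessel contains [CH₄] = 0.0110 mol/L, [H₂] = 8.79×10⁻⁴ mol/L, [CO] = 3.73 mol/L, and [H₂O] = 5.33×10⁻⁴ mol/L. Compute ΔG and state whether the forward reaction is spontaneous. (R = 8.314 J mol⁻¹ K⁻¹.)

ΔG = -18.1 kJ/mol; the forward reaction is spontaneous

Qc = [CO]·[H₂]³ / ([CH₄]·[H₂O]) = (3.73)·(8.79×10⁻⁴)³ / ((0.0110)·(5.33×10⁻⁴)) = 4.32×10⁻⁴
ΔG = RT ln(Qc/Kc) = (8.314 J mol⁻¹ K⁻¹)(1000 K) × ln(4.32×10⁻⁴/0.00382)
   = (8.314 kJ/mol)(-2.180) = -18.1 kJ/mol
ΔG < 0, so the forward reaction is spontaneous (proceeds forward).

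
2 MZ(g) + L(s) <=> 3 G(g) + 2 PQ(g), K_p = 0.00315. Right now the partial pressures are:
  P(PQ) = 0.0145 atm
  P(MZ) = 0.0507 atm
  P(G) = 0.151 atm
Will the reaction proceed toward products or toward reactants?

(L is a pure solid — omitted from Q_p.)
Q_p = P(G)³·P(PQ)² / P(MZ)² = (0.151)³·(0.0145)² / (0.0507)² = 2.82×10⁻⁴
Q_p = 2.82×10⁻⁴ < K_p = 0.00315, so the forward reaction proceeds.

forward (toward products)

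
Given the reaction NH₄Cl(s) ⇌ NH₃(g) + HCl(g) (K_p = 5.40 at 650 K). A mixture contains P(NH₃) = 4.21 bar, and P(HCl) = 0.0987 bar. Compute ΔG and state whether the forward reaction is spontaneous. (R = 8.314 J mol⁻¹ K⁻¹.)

(NH₄Cl is a pure solid — omitted from Q_p.)
Q_p = P(NH₃)·P(HCl) = (4.21)·(0.0987) = 0.416
ΔG = RT ln(Q_p/K_p) = (8.314 J mol⁻¹ K⁻¹)(650 K) × ln(0.416/5.40)
   = (5.404 kJ/mol)(-2.563) = -13.9 kJ/mol
ΔG < 0, so the forward reaction is spontaneous (proceeds forward).

ΔG = -13.9 kJ/mol; the forward reaction is spontaneous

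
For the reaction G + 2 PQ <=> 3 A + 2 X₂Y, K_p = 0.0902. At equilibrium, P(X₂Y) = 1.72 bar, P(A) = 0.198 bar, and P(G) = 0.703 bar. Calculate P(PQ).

P(PQ) = 0.602 bar

At equilibrium, K_p = P(A)³·P(X₂Y)² / (P(G)·P(PQ)²) = 0.0902.
(0.198)³·(1.72)² / ((0.703)·(P(PQ))²) = 0.0902
P(PQ)² = 0.362 ⇒ P(PQ) = 0.602 bar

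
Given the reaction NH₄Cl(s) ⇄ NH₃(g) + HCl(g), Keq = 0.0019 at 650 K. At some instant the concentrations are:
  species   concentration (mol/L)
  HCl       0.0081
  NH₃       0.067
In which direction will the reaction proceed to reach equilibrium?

toward products

(NH₄Cl is a pure solid — omitted from Q.)
Q = [NH₃]·[HCl] = (0.067)·(0.0081) = 5.4×10⁻⁴
Q = 5.4×10⁻⁴ < Keq = 0.0019, so the forward reaction proceeds.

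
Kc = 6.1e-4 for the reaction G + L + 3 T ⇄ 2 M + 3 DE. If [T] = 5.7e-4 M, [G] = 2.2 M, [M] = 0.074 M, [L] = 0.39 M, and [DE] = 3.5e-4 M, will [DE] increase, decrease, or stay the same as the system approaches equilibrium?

Qc = [M]²·[DE]³ / ([G]·[L]·[T]³) = (0.074)²·(3.5e-4)³ / ((2.2)·(0.39)·(5.7e-4)³) = 0.0015
Qc = 0.0015 > Kc = 6.1e-4: net reverse reaction.
DE is a product, so it decreases.

decrease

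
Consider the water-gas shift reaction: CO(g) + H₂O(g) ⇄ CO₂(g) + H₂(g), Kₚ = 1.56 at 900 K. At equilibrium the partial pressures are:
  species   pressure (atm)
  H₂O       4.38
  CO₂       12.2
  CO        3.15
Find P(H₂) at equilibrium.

P(H₂) = 1.76 atm

At equilibrium, Kₚ = P(CO₂)·P(H₂) / (P(CO)·P(H₂O)) = 1.56.
(12.2)·(P(H₂)) / ((3.15)·(4.38)) = 1.56
P(H₂) = 1.76 atm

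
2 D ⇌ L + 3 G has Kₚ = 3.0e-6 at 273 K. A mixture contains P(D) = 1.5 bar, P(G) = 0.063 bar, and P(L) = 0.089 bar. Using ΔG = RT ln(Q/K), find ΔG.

Qₚ = P(L)·P(G)³ / P(D)² = (0.089)·(0.063)³ / (1.5)² = 9.89e-6
ΔG = RT ln(Qₚ/Kₚ) = (8.314 J mol⁻¹ K⁻¹)(273 K) × ln(9.89e-6/3.0e-6)
   = (2.270 kJ/mol)(1.193) = 2.71 kJ/mol
ΔG > 0, so the forward reaction is non-spontaneous (proceeds in reverse).

ΔG = 2.71 kJ/mol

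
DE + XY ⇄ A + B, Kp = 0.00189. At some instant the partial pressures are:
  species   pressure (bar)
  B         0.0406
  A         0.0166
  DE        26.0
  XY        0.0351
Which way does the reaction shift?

to the right

Qp = P(A)·P(B) / (P(DE)·P(XY)) = (0.0166)·(0.0406) / ((26.0)·(0.0351)) = 7.39e-4
Qp = 7.39e-4 < Kp = 0.00189, so the forward reaction proceeds.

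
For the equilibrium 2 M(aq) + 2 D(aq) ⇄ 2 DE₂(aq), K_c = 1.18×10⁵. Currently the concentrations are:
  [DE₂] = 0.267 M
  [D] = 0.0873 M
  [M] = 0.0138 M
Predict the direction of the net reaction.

in the forward direction

Q_c = [DE₂]² / ([M]²·[D]²) = (0.267)² / ((0.0138)²·(0.0873)²) = 49100
Q_c = 49100 < K_c = 1.18×10⁵, so the forward reaction proceeds.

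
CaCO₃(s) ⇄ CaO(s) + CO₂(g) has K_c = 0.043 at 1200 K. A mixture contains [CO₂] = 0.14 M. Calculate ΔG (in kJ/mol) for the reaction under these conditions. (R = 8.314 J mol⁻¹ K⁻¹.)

ΔG = 11.8 kJ/mol

(CaCO₃, CaO are pure solids — omitted from Q_c.)
Q_c = [CO₂] = 0.140
ΔG = RT ln(Q_c/K_c) = (8.314 J mol⁻¹ K⁻¹)(1200 K) × ln(0.140/0.043)
   = (9.977 kJ/mol)(1.180) = 11.8 kJ/mol
ΔG > 0, so the forward reaction is non-spontaneous (proceeds in reverse).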